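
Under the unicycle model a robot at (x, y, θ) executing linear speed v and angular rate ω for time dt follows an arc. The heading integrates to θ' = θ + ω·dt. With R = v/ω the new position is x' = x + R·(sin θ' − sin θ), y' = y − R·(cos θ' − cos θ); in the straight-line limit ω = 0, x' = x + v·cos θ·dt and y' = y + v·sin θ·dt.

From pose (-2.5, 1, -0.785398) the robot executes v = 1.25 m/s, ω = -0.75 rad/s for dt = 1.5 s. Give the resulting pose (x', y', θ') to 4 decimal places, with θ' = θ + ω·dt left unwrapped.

(-2.1070, -0.7337, -1.9104)

θ' = -0.7854 + -0.75·1.5 = -1.9104
R = v/ω = 1.25/-0.75 = -1.6667
x' = -2.5 + -1.6667·(sin -1.9104 − sin -0.7854) = -2.1070
y' = 1 − -1.6667·(cos -1.9104 − cos -0.7854) = -0.7337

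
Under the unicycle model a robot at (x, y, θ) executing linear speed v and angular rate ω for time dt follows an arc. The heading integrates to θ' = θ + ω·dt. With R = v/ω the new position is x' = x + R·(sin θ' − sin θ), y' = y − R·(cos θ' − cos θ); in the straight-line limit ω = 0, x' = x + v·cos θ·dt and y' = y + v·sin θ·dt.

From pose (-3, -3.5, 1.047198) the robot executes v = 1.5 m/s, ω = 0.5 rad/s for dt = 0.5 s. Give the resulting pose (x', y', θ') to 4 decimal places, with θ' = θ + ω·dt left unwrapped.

(-2.7097, -2.8106, 1.2972)

θ' = 1.0472 + 0.5·0.5 = 1.2972
R = v/ω = 1.5/0.5 = 3.0000
x' = -3 + 3.0000·(sin 1.2972 − sin 1.0472) = -2.7097
y' = -3.5 − 3.0000·(cos 1.2972 − cos 1.0472) = -2.8106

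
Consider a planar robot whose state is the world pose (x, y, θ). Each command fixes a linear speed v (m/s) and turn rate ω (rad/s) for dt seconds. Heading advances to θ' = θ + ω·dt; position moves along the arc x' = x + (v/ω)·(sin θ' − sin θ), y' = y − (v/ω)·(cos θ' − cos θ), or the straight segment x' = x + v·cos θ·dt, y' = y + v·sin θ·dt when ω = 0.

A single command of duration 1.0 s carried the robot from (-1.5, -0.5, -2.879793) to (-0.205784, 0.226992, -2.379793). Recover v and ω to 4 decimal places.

v = -1.5000, ω = 0.5000

Δθ = -2.379793 − -2.879793 = 0.500000
ω = Δθ/dt = 0.500000/1.0 = 0.5000
R = Δx/(sin θ' − sin θ) = -3.0000
v = R·ω = -3.0000·0.5000 = -1.5000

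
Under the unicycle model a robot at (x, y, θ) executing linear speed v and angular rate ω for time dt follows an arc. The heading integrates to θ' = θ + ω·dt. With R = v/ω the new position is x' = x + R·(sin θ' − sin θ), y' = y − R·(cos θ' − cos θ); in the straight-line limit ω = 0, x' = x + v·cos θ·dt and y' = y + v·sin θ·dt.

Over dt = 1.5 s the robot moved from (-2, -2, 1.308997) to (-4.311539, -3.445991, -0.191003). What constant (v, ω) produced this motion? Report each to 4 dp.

v = -2.0000, ω = -1.0000

Δθ = -0.191003 − 1.308997 = -1.500000
ω = Δθ/dt = -1.500000/1.5 = -1.0000
R = Δx/(sin θ' − sin θ) = 2.0000
v = R·ω = 2.0000·-1.0000 = -2.0000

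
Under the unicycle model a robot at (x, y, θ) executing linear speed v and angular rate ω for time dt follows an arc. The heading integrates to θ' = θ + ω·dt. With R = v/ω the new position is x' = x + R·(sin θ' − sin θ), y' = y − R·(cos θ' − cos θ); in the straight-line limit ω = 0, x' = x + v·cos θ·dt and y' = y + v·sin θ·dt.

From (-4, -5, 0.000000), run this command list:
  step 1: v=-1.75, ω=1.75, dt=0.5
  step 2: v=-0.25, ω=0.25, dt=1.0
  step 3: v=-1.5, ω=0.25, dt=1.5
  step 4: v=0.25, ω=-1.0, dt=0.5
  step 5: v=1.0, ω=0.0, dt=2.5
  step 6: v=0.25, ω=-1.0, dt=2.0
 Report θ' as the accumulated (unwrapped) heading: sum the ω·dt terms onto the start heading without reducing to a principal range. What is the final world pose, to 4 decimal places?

step 1: θ'=0.8750 (R=-1.0000) → pose (-4.7675, -5.3590, 0.8750)
step 2: θ'=1.1250 (R=-1.0000) → pose (-4.9023, -5.5688, 1.1250)
step 3: θ'=1.5000 (R=-6.0000) → pose (-5.4736, -7.7315, 1.5000)
step 4: θ'=1.0000 (R=-0.2500) → pose (-5.4346, -7.6141, 1.0000)
step 5: θ'=1.0000 (straight) → pose (-4.0839, -5.5104, 1.0000)
step 6: θ'=-1.0000 (R=-0.2500) → pose (-3.6631, -5.5104, -1.0000)

(-3.6631, -5.5104, -1.0000)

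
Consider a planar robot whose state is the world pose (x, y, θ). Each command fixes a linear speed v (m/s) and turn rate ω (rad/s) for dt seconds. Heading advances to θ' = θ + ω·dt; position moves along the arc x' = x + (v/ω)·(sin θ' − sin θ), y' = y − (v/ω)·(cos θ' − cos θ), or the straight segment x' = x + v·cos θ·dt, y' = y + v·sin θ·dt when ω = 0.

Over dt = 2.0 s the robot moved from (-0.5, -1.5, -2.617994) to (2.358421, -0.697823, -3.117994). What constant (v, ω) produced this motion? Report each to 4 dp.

Δθ = -3.117994 − -2.617994 = -0.500000
ω = Δθ/dt = -0.500000/2.0 = -0.2500
R = Δx/(sin θ' − sin θ) = 6.0000
v = R·ω = 6.0000·-0.2500 = -1.5000

v = -1.5000, ω = -0.2500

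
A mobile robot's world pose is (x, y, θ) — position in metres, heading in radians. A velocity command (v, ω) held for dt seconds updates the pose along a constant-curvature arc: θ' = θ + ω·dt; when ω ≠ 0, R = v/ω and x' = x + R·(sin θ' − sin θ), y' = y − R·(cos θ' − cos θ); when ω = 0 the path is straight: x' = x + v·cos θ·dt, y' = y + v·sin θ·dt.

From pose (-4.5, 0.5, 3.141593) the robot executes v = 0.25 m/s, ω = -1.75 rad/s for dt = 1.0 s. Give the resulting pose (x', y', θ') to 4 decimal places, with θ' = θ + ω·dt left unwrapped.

θ' = 3.1416 + -1.75·1.0 = 1.3916
R = v/ω = 0.25/-1.75 = -0.1429
x' = -4.5 + -0.1429·(sin 1.3916 − sin 3.1416) = -4.6406
y' = 0.5 − -0.1429·(cos 1.3916 − cos 3.1416) = 0.6683

(-4.6406, 0.6683, 1.3916)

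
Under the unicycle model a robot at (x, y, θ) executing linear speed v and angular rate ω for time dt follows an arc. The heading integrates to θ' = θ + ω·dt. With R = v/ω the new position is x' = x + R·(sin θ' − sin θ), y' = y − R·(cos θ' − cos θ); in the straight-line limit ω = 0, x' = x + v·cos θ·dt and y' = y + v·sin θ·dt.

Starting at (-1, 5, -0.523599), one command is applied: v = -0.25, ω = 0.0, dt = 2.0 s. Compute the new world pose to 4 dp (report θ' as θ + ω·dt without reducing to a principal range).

(-1.4330, 5.2500, -0.5236)

θ' = -0.5236 + 0.0·2.0 = -0.5236
ω = 0 → straight: x' = -1 + -0.25·cos(-0.5236)·2.0 = -1.4330
y' = 5 + -0.25·sin(-0.5236)·2.0 = 5.2500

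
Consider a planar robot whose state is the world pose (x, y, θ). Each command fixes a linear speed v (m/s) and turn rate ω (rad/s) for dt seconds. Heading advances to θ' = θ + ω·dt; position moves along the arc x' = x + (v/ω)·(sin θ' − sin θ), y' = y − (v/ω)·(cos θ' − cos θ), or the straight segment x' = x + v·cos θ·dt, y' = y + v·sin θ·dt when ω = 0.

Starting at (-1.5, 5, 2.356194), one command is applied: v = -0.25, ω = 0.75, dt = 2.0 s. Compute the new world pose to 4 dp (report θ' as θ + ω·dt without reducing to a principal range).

(-1.0459, 4.9839, 3.8562)

θ' = 2.3562 + 0.75·2.0 = 3.8562
R = v/ω = -0.25/0.75 = -0.3333
x' = -1.5 + -0.3333·(sin 3.8562 − sin 2.3562) = -1.0459
y' = 5 − -0.3333·(cos 3.8562 − cos 2.3562) = 4.9839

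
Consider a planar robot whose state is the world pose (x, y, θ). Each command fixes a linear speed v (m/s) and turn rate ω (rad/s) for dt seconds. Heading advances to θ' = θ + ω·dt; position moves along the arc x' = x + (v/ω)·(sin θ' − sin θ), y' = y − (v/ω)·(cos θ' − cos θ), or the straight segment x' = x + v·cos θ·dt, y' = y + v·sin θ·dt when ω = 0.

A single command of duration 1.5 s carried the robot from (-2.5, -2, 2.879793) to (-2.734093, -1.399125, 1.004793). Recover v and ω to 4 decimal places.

Δθ = 1.004793 − 2.879793 = -1.875000
ω = Δθ/dt = -1.875000/1.5 = -1.2500
R = −Δy/(cos θ' − cos θ) = -0.4000
v = R·ω = -0.4000·-1.2500 = 0.5000

v = 0.5000, ω = -1.2500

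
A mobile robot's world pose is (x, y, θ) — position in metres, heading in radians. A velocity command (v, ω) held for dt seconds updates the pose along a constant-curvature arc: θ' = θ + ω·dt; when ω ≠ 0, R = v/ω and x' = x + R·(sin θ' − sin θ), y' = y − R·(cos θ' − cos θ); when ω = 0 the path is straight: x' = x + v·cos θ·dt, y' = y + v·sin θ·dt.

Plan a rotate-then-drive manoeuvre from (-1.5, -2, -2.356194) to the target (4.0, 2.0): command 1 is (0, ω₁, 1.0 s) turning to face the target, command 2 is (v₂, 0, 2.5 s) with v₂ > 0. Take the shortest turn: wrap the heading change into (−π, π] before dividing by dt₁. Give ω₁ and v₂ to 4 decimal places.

ω₁ = 2.9850, v₂ = 2.7203

heading to target = atan2(2−-2, 4−-1.5) = 0.6288
Δθ = wrap(0.6288 − -2.3562) = 2.9850; ω₁ = Δθ/dt₁ = 2.9850
distance = √((4−-1.5)² + (2−-2)²) = 6.8007; v₂ = distance/dt₂ = 2.7203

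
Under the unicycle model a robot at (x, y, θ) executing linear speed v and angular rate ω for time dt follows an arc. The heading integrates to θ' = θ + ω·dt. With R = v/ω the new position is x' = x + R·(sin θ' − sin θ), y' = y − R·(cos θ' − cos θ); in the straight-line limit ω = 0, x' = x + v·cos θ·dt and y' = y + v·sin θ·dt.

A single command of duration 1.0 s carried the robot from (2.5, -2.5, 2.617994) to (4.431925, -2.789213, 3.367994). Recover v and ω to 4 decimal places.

Δθ = 3.367994 − 2.617994 = 0.750000
ω = Δθ/dt = 0.750000/1.0 = 0.7500
R = Δx/(sin θ' − sin θ) = -2.6667
v = R·ω = -2.6667·0.7500 = -2.0000

v = -2.0000, ω = 0.7500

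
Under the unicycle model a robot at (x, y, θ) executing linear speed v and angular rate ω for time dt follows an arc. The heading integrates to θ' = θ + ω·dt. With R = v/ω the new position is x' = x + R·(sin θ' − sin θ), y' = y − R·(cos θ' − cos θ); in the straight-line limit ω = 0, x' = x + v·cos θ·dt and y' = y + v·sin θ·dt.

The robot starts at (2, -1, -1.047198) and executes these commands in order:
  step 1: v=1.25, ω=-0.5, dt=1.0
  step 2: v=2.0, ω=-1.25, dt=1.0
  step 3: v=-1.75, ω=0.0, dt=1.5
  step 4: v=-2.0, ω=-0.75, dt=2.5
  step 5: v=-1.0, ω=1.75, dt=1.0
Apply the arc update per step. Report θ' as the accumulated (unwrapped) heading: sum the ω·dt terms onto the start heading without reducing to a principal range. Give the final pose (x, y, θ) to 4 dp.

(8.0059, -5.7862, -2.9222)

step 1: θ'=-1.5472 (R=-2.5000) → pose (2.3342, -2.1910, -1.5472)
step 2: θ'=-2.7972 (R=-1.6000) → pose (1.2749, -3.7348, -2.7972)
step 3: θ'=-2.7972 (straight) → pose (3.7457, -2.8485, -2.7972)
step 4: θ'=-4.6722 (R=2.6667) → pose (7.3106, -5.2515, -4.6722)
step 5: θ'=-2.9222 (R=-0.5714) → pose (8.0059, -5.7862, -2.9222)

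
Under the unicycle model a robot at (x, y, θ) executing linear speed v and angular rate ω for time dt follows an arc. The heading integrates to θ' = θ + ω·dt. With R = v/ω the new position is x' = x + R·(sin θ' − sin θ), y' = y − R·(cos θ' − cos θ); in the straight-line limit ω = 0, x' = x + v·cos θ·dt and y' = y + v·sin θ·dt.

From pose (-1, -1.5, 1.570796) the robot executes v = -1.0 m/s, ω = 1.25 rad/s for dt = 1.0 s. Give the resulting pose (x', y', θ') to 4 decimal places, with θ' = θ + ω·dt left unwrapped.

θ' = 1.5708 + 1.25·1.0 = 2.8208
R = v/ω = -1.0/1.25 = -0.8000
x' = -1 + -0.8000·(sin 2.8208 − sin 1.5708) = -0.4523
y' = -1.5 − -0.8000·(cos 2.8208 − cos 1.5708) = -2.2592

(-0.4523, -2.2592, 2.8208)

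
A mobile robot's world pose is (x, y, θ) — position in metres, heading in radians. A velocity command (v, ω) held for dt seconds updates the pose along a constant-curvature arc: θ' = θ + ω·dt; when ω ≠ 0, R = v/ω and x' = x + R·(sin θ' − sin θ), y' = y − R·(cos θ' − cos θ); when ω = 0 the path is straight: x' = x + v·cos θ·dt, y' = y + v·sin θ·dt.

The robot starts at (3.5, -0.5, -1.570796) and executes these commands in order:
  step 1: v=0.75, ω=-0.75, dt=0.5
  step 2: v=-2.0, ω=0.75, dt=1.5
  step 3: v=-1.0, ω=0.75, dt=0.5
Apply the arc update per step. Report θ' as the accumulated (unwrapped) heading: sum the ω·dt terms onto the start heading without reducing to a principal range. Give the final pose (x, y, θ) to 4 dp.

(2.4996, 2.2223, -0.4458)

step 1: θ'=-1.9458 (R=-1.0000) → pose (3.4305, -0.8663, -1.9458)
step 2: θ'=-0.8208 (R=-2.6667) → pose (2.9003, 1.9282, -0.8208)
step 3: θ'=-0.4458 (R=-1.3333) → pose (2.4996, 2.2223, -0.4458)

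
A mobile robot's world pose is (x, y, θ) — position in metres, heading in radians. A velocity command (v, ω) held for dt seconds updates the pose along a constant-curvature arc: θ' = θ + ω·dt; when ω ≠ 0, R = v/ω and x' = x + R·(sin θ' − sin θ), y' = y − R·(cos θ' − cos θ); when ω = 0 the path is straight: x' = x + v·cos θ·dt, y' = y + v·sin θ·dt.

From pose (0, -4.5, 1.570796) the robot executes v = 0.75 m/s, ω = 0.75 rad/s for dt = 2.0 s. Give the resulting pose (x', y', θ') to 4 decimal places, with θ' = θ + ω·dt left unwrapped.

(-0.9293, -3.5025, 3.0708)

θ' = 1.5708 + 0.75·2.0 = 3.0708
R = v/ω = 0.75/0.75 = 1.0000
x' = 0 + 1.0000·(sin 3.0708 − sin 1.5708) = -0.9293
y' = -4.5 − 1.0000·(cos 3.0708 − cos 1.5708) = -3.5025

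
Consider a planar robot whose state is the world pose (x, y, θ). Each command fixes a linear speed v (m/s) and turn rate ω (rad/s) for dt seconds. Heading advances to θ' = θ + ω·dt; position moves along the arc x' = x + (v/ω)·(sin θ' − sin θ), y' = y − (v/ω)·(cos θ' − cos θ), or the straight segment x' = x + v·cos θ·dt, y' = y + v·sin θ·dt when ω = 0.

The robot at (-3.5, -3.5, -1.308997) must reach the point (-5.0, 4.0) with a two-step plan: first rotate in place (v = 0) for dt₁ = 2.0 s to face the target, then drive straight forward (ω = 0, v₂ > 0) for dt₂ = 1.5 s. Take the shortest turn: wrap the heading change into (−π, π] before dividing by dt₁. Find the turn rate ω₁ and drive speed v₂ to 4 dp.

ω₁ = 1.5386, v₂ = 5.0990

heading to target = atan2(4−-3.5, -5−-3.5) = 1.7682
Δθ = wrap(1.7682 − -1.3090) = 3.0772; ω₁ = Δθ/dt₁ = 1.5386
distance = √((-5−-3.5)² + (4−-3.5)²) = 7.6485; v₂ = distance/dt₂ = 5.0990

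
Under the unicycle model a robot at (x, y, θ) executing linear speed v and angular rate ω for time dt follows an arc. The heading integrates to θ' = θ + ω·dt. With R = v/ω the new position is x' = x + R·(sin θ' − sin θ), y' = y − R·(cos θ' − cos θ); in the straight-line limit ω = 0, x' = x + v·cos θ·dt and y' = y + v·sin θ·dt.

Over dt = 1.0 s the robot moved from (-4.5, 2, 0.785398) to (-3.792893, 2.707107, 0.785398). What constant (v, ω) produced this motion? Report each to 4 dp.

Δθ = 0.785398 − 0.785398 = 0.000000
ω = Δθ/dt = 0.000000/1.0 = 0.0000
ω = 0 → v = (Δx·cos θ + Δy·sin θ)/dt = 1.0000

v = 1.0000, ω = 0.0000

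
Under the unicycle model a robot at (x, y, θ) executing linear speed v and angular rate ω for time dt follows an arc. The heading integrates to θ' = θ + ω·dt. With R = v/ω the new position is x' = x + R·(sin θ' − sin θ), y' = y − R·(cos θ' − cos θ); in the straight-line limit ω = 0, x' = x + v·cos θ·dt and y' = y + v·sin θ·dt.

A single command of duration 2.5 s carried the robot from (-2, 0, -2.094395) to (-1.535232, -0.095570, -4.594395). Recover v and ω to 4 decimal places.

v = -0.2500, ω = -1.0000

Δθ = -4.594395 − -2.094395 = -2.500000
ω = Δθ/dt = -2.500000/2.5 = -1.0000
R = Δx/(sin θ' − sin θ) = 0.2500
v = R·ω = 0.2500·-1.0000 = -0.2500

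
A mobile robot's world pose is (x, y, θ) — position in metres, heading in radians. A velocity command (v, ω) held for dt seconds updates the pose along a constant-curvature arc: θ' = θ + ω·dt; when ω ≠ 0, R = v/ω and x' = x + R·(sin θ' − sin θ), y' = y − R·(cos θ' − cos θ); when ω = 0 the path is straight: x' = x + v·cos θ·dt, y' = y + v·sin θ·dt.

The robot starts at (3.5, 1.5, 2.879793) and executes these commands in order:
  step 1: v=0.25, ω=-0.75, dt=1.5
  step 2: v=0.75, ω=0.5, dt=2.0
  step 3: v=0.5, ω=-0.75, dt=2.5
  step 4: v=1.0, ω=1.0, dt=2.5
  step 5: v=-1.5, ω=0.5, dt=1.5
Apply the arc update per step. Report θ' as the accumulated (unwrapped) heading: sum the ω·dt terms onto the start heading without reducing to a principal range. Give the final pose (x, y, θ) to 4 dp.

(2.8782, 6.7918, 4.1298)

step 1: θ'=1.7548 (R=-0.3333) → pose (3.2586, 1.7610, 1.7548)
step 2: θ'=2.7548 (R=1.5000) → pose (2.3497, 2.8757, 2.7548)
step 3: θ'=0.8798 (R=-0.6667) → pose (2.0875, 3.9180, 0.8798)
step 4: θ'=3.3798 (R=1.0000) → pose (1.0809, 5.5271, 3.3798)
step 5: θ'=4.1298 (R=-3.0000) → pose (2.8782, 6.7918, 4.1298)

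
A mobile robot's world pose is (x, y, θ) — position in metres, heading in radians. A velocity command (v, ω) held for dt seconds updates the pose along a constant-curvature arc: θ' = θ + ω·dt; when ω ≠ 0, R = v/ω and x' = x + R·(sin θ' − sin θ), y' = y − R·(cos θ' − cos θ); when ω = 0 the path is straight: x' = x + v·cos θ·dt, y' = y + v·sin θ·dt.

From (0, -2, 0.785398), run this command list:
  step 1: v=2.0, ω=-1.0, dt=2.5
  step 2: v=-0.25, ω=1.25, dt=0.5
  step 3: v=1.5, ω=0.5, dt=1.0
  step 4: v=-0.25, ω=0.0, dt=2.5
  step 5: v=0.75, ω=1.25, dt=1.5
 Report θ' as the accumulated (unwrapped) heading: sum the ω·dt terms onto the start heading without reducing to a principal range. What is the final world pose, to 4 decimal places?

step 1: θ'=-1.7146 (R=-2.0000) → pose (3.3936, -3.7008, -1.7146)
step 2: θ'=-1.0896 (R=-0.2000) → pose (3.3729, -3.5796, -1.0896)
step 3: θ'=-0.5896 (R=3.0000) → pose (4.3642, -4.6846, -0.5896)
step 4: θ'=-0.5896 (straight) → pose (3.8447, -4.3371, -0.5896)
step 5: θ'=1.2854 (R=0.6000) → pose (4.7540, -4.0073, 1.2854)

(4.7540, -4.0073, 1.2854)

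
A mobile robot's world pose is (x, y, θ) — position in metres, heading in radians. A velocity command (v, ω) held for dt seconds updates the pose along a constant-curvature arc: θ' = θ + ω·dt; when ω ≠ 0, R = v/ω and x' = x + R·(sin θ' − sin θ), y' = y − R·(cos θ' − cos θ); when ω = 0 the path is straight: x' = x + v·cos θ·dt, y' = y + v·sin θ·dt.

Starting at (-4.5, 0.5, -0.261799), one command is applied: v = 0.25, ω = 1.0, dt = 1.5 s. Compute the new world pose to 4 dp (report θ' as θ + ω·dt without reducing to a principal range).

(-4.1990, 0.6599, 1.2382)

θ' = -0.2618 + 1.0·1.5 = 1.2382
R = v/ω = 0.25/1.0 = 0.2500
x' = -4.5 + 0.2500·(sin 1.2382 − sin -0.2618) = -4.1990
y' = 0.5 − 0.2500·(cos 1.2382 − cos -0.2618) = 0.6599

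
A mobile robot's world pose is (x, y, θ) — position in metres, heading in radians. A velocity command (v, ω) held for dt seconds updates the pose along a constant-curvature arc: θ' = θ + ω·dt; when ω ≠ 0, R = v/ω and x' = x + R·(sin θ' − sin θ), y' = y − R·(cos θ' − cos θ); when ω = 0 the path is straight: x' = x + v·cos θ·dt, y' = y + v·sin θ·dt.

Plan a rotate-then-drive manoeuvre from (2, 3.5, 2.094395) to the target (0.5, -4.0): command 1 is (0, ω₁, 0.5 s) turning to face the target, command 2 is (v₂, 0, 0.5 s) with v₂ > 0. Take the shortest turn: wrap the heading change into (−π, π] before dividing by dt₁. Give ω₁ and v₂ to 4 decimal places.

heading to target = atan2(-4−3.5, 0.5−2) = -1.7682
Δθ = wrap(-1.7682 − 2.0944) = 2.4206; ω₁ = Δθ/dt₁ = 4.8412
distance = √((0.5−2)² + (-4−3.5)²) = 7.6485; v₂ = distance/dt₂ = 15.2971

ω₁ = 4.8412, v₂ = 15.2971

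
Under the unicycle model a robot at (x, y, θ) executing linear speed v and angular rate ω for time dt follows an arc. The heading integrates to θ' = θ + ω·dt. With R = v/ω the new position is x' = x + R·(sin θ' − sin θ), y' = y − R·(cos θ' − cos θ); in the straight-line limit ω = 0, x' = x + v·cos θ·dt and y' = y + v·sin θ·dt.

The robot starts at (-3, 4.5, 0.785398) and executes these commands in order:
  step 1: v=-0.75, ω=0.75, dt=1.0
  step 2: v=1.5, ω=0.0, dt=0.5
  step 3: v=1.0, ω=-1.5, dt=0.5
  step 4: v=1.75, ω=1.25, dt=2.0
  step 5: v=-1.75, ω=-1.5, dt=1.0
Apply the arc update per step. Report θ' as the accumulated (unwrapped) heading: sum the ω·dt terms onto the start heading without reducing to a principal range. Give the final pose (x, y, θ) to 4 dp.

step 1: θ'=1.5354 (R=-1.0000) → pose (-3.2923, 3.8283, 1.5354)
step 2: θ'=1.5354 (straight) → pose (-3.2657, 4.5778, 1.5354)
step 3: θ'=0.7854 (R=-0.6667) → pose (-3.0709, 5.0256, 0.7854)
step 4: θ'=3.2854 (R=1.4000) → pose (-4.2615, 7.4011, 3.2854)
step 5: θ'=1.7854 (R=1.1667) → pose (-2.9544, 6.4950, 1.7854)

(-2.9544, 6.4950, 1.7854)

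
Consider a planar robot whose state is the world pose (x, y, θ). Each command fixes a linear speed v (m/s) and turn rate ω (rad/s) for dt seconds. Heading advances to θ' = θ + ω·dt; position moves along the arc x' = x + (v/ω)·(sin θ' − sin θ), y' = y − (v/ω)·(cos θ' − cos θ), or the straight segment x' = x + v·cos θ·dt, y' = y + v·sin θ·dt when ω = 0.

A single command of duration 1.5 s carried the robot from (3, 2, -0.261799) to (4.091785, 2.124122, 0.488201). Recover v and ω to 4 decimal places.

Δθ = 0.488201 − -0.261799 = 0.750000
ω = Δθ/dt = 0.750000/1.5 = 0.5000
R = Δx/(sin θ' − sin θ) = 1.5000
v = R·ω = 1.5000·0.5000 = 0.7500

v = 0.7500, ω = 0.5000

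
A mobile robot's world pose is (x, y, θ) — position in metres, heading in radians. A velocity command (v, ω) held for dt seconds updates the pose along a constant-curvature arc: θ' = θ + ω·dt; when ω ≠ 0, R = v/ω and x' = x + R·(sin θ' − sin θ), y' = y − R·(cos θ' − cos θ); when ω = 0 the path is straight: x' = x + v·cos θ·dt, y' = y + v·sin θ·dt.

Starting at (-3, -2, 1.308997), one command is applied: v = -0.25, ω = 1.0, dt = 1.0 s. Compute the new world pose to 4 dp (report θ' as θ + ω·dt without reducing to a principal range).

(-2.9434, -2.2329, 2.3090)

θ' = 1.3090 + 1.0·1.0 = 2.3090
R = v/ω = -0.25/1.0 = -0.2500
x' = -3 + -0.2500·(sin 2.3090 − sin 1.3090) = -2.9434
y' = -2 − -0.2500·(cos 2.3090 − cos 1.3090) = -2.2329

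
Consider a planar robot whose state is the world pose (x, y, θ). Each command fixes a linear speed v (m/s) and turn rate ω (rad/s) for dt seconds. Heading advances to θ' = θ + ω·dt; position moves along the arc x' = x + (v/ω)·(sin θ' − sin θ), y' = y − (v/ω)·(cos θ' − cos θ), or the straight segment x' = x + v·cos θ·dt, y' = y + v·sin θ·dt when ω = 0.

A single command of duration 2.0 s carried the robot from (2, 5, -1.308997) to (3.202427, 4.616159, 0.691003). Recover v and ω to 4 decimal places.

v = 0.7500, ω = 1.0000

Δθ = 0.691003 − -1.308997 = 2.000000
ω = Δθ/dt = 2.000000/2.0 = 1.0000
R = Δx/(sin θ' − sin θ) = 0.7500
v = R·ω = 0.7500·1.0000 = 0.7500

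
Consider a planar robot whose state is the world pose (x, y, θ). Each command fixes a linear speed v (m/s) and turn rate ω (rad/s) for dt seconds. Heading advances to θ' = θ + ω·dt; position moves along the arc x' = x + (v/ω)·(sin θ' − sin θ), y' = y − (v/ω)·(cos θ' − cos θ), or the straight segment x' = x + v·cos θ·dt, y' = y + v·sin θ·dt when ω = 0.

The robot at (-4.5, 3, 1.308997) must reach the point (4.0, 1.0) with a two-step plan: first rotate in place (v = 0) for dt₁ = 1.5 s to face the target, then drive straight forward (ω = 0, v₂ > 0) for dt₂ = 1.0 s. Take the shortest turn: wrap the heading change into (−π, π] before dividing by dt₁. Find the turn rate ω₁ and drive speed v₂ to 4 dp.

ω₁ = -1.0267, v₂ = 8.7321

heading to target = atan2(1−3, 4−-4.5) = -0.2311
Δθ = wrap(-0.2311 − 1.3090) = -1.5401; ω₁ = Δθ/dt₁ = -1.0267
distance = √((4−-4.5)² + (1−3)²) = 8.7321; v₂ = distance/dt₂ = 8.7321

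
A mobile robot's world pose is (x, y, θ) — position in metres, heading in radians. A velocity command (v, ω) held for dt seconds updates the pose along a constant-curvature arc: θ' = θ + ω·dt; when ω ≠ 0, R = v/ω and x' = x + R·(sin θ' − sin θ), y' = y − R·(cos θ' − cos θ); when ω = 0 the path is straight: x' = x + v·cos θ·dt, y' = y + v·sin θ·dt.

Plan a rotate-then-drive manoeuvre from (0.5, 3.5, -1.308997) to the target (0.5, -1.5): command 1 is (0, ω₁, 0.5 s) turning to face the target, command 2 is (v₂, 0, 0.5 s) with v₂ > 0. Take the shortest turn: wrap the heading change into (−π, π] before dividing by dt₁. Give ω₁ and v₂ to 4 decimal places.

heading to target = atan2(-1.5−3.5, 0.5−0.5) = -1.5708
Δθ = wrap(-1.5708 − -1.3090) = -0.2618; ω₁ = Δθ/dt₁ = -0.5236
distance = √((0.5−0.5)² + (-1.5−3.5)²) = 5.0000; v₂ = distance/dt₂ = 10.0000

ω₁ = -0.5236, v₂ = 10.0000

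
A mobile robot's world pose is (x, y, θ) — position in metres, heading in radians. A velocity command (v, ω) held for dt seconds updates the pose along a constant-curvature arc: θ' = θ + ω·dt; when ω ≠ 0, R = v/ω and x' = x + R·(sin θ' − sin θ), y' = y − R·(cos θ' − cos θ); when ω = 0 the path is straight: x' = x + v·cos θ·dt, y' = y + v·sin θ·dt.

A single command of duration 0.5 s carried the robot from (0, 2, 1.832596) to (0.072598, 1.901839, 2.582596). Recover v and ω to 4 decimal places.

v = -0.2500, ω = 1.5000

Δθ = 2.582596 − 1.832596 = 0.750000
ω = Δθ/dt = 0.750000/0.5 = 1.5000
R = −Δy/(cos θ' − cos θ) = -0.1667
v = R·ω = -0.1667·1.5000 = -0.2500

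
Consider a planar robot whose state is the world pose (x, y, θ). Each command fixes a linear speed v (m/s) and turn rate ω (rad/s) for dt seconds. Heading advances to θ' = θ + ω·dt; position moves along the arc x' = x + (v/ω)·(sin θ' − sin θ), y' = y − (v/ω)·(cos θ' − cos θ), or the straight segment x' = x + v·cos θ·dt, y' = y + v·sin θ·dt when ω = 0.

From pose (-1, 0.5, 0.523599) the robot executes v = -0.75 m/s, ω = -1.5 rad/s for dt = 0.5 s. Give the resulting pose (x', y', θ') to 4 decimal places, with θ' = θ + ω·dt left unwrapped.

θ' = 0.5236 + -1.5·0.5 = -0.2264
R = v/ω = -0.75/-1.5 = 0.5000
x' = -1 + 0.5000·(sin -0.2264 − sin 0.5236) = -1.3622
y' = 0.5 − 0.5000·(cos -0.2264 − cos 0.5236) = 0.4458

(-1.3622, 0.4458, -0.2264)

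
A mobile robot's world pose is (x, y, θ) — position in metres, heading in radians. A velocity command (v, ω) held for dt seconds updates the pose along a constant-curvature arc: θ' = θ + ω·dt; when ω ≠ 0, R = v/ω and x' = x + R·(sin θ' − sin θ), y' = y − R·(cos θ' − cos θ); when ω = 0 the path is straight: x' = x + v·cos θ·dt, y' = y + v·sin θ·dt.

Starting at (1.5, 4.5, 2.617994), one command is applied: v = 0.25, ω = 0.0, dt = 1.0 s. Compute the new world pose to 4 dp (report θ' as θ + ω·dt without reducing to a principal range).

θ' = 2.6180 + 0.0·1.0 = 2.6180
ω = 0 → straight: x' = 1.5 + 0.25·cos(2.6180)·1.0 = 1.2835
y' = 4.5 + 0.25·sin(2.6180)·1.0 = 4.6250

(1.2835, 4.6250, 2.6180)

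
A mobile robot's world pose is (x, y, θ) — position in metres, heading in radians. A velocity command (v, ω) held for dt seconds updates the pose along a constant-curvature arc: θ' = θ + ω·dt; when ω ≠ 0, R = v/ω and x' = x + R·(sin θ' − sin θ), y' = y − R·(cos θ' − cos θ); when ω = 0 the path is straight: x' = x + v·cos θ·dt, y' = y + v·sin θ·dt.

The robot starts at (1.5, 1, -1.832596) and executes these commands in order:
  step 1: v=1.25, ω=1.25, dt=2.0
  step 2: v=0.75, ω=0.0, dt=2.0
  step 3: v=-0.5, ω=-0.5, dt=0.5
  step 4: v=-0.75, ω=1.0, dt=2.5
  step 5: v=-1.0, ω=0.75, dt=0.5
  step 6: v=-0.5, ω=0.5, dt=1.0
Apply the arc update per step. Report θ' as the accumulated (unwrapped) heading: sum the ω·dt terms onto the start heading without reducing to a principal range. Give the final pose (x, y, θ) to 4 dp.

(5.1391, -0.4866, 3.7924)

step 1: θ'=0.6674 (R=1.0000) → pose (3.0849, -0.0443, 0.6674)
step 2: θ'=0.6674 (straight) → pose (4.2630, 0.8842, 0.6674)
step 3: θ'=0.4174 (R=1.0000) → pose (4.0495, 0.7555, 0.4174)
step 4: θ'=2.9174 (R=-0.7500) → pose (4.1868, -0.6614, 2.9174)
step 5: θ'=3.2924 (R=-1.3333) → pose (4.6835, -0.6796, 3.2924)
step 6: θ'=3.7924 (R=-1.0000) → pose (5.1391, -0.4866, 3.7924)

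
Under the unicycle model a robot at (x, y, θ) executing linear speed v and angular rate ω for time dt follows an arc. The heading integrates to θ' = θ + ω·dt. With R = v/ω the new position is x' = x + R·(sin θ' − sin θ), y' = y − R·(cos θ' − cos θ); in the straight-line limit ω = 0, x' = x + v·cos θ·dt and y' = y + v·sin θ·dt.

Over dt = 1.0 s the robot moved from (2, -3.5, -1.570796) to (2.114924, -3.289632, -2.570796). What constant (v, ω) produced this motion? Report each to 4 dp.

Δθ = -2.570796 − -1.570796 = -1.000000
ω = Δθ/dt = -1.000000/1.0 = -1.0000
R = −Δy/(cos θ' − cos θ) = 0.2500
v = R·ω = 0.2500·-1.0000 = -0.2500

v = -0.2500, ω = -1.0000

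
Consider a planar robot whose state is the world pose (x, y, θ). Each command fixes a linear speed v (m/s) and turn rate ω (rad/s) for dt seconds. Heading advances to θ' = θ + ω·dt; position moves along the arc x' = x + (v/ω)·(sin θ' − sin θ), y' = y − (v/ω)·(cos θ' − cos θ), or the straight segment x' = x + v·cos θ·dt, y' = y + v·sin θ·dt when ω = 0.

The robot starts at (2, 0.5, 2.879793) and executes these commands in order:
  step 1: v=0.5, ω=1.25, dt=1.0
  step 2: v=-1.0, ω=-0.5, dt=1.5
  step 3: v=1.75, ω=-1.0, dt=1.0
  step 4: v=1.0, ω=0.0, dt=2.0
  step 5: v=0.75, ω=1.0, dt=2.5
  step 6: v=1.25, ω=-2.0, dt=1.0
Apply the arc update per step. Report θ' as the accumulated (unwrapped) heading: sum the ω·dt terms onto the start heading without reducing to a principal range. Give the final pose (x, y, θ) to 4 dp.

(-2.3426, 1.6161, 2.8798)

step 1: θ'=4.1298 (R=0.4000) → pose (1.5625, 0.3337, 4.1298)
step 2: θ'=3.3798 (R=2.0000) → pose (2.7606, 1.1768, 3.3798)
step 3: θ'=2.3798 (R=-1.7500) → pose (1.1398, 1.6111, 2.3798)
step 4: θ'=2.3798 (straight) → pose (-0.3074, 2.9916, 2.3798)
step 5: θ'=4.8798 (R=0.7500) → pose (-1.5646, 2.3239, 4.8798)
step 6: θ'=2.8798 (R=-0.6250) → pose (-2.3426, 1.6161, 2.8798)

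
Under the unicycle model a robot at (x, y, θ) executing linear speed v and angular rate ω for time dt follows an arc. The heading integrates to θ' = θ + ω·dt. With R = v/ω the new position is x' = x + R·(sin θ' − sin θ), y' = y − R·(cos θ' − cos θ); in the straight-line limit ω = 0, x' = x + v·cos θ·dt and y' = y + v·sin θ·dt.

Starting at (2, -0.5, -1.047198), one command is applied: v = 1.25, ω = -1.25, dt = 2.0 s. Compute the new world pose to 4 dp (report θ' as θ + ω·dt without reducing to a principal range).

(0.7394, -1.9189, -3.5472)

θ' = -1.0472 + -1.25·2.0 = -3.5472
R = v/ω = 1.25/-1.25 = -1.0000
x' = 2 + -1.0000·(sin -3.5472 − sin -1.0472) = 0.7394
y' = -0.5 − -1.0000·(cos -3.5472 − cos -1.0472) = -1.9189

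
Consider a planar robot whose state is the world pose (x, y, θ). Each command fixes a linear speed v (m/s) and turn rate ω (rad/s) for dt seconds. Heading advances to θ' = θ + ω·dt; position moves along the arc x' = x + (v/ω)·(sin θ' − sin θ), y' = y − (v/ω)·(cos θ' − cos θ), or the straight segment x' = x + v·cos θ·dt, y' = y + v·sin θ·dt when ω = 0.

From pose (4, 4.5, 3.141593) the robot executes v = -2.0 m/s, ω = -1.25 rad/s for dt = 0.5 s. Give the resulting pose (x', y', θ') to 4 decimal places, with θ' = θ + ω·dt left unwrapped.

θ' = 3.1416 + -1.25·0.5 = 2.5166
R = v/ω = -2.0/-1.25 = 1.6000
x' = 4 + 1.6000·(sin 2.5166 − sin 3.1416) = 4.9362
y' = 4.5 − 1.6000·(cos 2.5166 − cos 3.1416) = 4.1975

(4.9362, 4.1975, 2.5166)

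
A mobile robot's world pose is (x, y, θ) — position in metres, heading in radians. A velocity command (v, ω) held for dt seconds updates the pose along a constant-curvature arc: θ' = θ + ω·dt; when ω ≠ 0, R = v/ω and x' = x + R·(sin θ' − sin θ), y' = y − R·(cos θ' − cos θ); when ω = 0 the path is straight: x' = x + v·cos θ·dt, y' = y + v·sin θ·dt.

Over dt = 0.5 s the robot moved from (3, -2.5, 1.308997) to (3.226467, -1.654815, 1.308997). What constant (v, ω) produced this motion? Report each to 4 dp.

v = 1.7500, ω = 0.0000

Δθ = 1.308997 − 1.308997 = 0.000000
ω = Δθ/dt = 0.000000/0.5 = 0.0000
ω = 0 → v = (Δx·cos θ + Δy·sin θ)/dt = 1.7500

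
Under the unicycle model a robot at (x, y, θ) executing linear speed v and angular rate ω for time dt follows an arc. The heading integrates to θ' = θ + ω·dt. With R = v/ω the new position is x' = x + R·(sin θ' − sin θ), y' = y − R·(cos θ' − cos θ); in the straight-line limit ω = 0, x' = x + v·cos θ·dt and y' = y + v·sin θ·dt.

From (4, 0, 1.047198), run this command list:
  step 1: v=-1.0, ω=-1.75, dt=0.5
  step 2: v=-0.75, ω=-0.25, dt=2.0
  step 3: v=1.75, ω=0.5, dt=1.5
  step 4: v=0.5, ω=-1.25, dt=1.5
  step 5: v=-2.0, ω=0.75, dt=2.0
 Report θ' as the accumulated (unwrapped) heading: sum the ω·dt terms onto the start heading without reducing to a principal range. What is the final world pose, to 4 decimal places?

step 1: θ'=0.1722 (R=0.5714) → pose (3.6030, -0.2773, 0.1722)
step 2: θ'=-0.3278 (R=3.0000) → pose (2.1231, -0.1619, -0.3278)
step 3: θ'=0.4222 (R=3.5000) → pose (4.6842, -0.0409, 0.4222)
step 4: θ'=-1.4528 (R=-0.4000) → pose (5.2453, -0.3587, -1.4528)
step 5: θ'=0.0472 (R=-2.6667) → pose (2.4713, 1.9911, 0.0472)

(2.4713, 1.9911, 0.0472)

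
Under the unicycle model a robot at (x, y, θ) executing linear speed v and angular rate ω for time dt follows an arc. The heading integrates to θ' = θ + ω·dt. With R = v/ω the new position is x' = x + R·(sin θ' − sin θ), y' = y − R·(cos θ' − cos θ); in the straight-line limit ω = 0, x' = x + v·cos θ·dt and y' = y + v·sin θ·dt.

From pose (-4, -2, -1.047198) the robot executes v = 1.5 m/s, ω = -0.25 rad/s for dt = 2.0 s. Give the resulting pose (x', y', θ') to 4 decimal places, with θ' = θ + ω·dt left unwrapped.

(-3.1978, -4.8584, -1.5472)

θ' = -1.0472 + -0.25·2.0 = -1.5472
R = v/ω = 1.5/-0.25 = -6.0000
x' = -4 + -6.0000·(sin -1.5472 − sin -1.0472) = -3.1978
y' = -2 − -6.0000·(cos -1.5472 − cos -1.0472) = -4.8584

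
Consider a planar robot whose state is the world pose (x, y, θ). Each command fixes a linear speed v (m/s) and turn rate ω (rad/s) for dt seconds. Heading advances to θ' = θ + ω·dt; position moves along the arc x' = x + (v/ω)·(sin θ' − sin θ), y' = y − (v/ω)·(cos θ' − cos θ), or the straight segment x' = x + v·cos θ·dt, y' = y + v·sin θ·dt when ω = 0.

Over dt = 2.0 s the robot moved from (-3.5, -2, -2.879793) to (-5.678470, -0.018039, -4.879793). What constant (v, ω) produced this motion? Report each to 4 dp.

v = 1.7500, ω = -1.0000

Δθ = -4.879793 − -2.879793 = -2.000000
ω = Δθ/dt = -2.000000/2.0 = -1.0000
R = Δx/(sin θ' − sin θ) = -1.7500
v = R·ω = -1.7500·-1.0000 = 1.7500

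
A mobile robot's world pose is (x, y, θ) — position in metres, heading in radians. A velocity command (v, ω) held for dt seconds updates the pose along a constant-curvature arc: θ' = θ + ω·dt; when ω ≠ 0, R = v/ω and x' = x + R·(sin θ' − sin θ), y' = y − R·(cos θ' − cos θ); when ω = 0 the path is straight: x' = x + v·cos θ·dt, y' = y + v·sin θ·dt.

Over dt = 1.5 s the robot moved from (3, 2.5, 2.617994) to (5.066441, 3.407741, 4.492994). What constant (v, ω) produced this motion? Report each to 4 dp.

v = -1.7500, ω = 1.2500

Δθ = 4.492994 − 2.617994 = 1.875000
ω = Δθ/dt = 1.875000/1.5 = 1.2500
R = Δx/(sin θ' − sin θ) = -1.4000
v = R·ω = -1.4000·1.2500 = -1.7500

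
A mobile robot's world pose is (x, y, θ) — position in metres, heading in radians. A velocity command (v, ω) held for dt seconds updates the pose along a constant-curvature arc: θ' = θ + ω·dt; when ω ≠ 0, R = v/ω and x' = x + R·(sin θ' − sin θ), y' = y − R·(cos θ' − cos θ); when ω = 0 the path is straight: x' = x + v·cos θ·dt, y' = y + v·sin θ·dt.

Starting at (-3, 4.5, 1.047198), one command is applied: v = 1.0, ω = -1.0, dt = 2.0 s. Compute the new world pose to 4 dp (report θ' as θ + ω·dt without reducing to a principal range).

θ' = 1.0472 + -1.0·2.0 = -0.9528
R = v/ω = 1.0/-1.0 = -1.0000
x' = -3 + -1.0000·(sin -0.9528 − sin 1.0472) = -1.3189
y' = 4.5 − -1.0000·(cos -0.9528 − cos 1.0472) = 4.5794

(-1.3189, 4.5794, -0.9528)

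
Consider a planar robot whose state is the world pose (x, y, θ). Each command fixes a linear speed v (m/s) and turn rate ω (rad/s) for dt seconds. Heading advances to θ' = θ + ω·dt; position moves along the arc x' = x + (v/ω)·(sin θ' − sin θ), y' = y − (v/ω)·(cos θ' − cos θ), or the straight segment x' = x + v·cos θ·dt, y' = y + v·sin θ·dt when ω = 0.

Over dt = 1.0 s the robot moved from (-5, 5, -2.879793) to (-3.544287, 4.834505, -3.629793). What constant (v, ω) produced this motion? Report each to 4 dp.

v = -1.5000, ω = -0.7500

Δθ = -3.629793 − -2.879793 = -0.750000
ω = Δθ/dt = -0.750000/1.0 = -0.7500
R = Δx/(sin θ' − sin θ) = 2.0000
v = R·ω = 2.0000·-0.7500 = -1.5000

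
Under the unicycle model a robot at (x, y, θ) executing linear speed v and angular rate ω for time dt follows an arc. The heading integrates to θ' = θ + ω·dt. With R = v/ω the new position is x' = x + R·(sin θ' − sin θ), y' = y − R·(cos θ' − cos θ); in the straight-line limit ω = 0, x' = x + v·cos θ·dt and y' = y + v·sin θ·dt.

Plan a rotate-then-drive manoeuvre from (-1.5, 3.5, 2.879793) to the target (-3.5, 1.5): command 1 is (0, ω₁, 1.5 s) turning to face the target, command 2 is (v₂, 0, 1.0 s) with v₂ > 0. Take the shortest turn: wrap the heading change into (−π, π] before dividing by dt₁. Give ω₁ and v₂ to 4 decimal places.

heading to target = atan2(1.5−3.5, -3.5−-1.5) = -2.3562
Δθ = wrap(-2.3562 − 2.8798) = 1.0472; ω₁ = Δθ/dt₁ = 0.6981
distance = √((-3.5−-1.5)² + (1.5−3.5)²) = 2.8284; v₂ = distance/dt₂ = 2.8284

ω₁ = 0.6981, v₂ = 2.8284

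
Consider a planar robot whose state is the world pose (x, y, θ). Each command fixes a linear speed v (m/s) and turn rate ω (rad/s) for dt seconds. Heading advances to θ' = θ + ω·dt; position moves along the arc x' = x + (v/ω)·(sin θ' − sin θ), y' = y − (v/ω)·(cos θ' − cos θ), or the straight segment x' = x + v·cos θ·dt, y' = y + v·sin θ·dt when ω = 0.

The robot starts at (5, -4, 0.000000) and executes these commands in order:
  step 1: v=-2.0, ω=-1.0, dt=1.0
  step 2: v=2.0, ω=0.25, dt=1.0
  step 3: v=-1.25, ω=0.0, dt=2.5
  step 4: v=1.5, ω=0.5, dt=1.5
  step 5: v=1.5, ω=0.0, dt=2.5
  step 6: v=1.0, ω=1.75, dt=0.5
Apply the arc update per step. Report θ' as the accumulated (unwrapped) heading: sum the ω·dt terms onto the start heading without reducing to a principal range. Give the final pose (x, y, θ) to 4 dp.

step 1: θ'=-1.0000 (R=2.0000) → pose (3.3171, -3.0806, -1.0000)
step 2: θ'=-0.7500 (R=8.0000) → pose (4.5957, -4.6117, -0.7500)
step 3: θ'=-0.7500 (straight) → pose (2.3092, -2.4816, -0.7500)
step 4: θ'=0.0000 (R=3.0000) → pose (4.3541, -3.2865, 0.0000)
step 5: θ'=0.0000 (straight) → pose (8.1041, -3.2865, 0.0000)
step 6: θ'=0.8750 (R=0.5714) → pose (8.5427, -3.0814, 0.8750)

(8.5427, -3.0814, 0.8750)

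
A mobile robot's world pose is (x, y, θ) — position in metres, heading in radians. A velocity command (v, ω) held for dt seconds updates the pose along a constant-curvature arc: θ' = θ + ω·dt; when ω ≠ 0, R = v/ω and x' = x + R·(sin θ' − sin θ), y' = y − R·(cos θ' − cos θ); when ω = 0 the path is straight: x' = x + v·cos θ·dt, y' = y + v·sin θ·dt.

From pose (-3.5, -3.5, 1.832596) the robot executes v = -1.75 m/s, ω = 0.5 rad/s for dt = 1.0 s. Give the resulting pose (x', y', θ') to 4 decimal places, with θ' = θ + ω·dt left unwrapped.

(-2.6518, -5.0099, 2.3326)

θ' = 1.8326 + 0.5·1.0 = 2.3326
R = v/ω = -1.75/0.5 = -3.5000
x' = -3.5 + -3.5000·(sin 2.3326 − sin 1.8326) = -2.6518
y' = -3.5 − -3.5000·(cos 2.3326 − cos 1.8326) = -5.0099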